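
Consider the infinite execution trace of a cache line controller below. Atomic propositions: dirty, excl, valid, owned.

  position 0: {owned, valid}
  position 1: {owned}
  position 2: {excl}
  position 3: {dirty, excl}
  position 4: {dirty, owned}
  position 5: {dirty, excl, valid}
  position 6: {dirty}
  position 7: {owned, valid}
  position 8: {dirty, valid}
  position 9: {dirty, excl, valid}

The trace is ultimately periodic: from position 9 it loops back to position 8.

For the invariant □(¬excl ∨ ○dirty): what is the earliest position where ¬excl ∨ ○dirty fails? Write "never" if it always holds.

¬excl ∨ ○dirty holds at every position 0..9, and those are all the positions the trace ever visits, so the invariant □(¬excl ∨ ○dirty) is never violated.

never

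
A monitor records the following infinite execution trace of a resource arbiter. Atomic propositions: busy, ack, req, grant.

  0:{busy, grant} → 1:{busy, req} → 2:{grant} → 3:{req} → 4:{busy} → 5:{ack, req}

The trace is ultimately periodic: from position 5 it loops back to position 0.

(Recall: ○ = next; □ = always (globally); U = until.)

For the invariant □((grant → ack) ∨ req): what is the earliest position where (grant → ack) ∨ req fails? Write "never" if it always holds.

0

At position 0 the labels are {busy, grant}, so (grant → ack) ∨ req is false there. This is the first violation.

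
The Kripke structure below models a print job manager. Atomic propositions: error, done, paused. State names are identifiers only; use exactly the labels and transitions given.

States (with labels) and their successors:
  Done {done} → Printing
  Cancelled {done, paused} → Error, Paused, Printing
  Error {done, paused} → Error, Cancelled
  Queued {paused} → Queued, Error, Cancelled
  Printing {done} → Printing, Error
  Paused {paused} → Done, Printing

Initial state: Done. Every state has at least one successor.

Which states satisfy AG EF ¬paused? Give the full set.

States satisfying EF ¬paused: {Done, Cancelled, Error, Queued, Printing, Paused}.
States satisfying AG EF ¬paused: {Done, Cancelled, Error, Queued, Printing, Paused}.

{Done, Cancelled, Error, Queued, Printing, Paused}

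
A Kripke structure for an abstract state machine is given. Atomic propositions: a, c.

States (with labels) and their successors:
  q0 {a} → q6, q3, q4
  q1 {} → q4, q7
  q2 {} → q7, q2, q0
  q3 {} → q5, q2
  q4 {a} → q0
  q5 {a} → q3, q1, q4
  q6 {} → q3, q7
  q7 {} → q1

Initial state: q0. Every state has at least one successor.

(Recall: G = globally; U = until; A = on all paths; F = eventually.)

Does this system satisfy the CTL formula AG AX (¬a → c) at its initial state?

Does not hold

States satisfying AX (¬a → c): {q4}.
States satisfying AG AX (¬a → c): ∅.
q0 is reachable from q0 and violates AX (¬a → c), so AG fails at q0.
q0 ∉ Sat(AG AX (¬a → c)).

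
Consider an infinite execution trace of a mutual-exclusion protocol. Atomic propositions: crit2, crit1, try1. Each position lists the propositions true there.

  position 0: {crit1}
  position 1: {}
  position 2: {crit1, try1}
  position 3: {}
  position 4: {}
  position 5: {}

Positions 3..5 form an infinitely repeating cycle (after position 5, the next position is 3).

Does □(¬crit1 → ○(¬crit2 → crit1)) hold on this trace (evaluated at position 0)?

No

¬crit1 → ○(¬crit2 → crit1) must hold at every position from 0 onward. It fails at position 3, so □(¬crit1 → ○(¬crit2 → crit1)) is false.
Positions where ¬crit1 holds: 1, 3, 4, 5.
Check ○(¬crit2 → crit1) at each: 1→ok, 3→fails, 4→fails, 5→fails.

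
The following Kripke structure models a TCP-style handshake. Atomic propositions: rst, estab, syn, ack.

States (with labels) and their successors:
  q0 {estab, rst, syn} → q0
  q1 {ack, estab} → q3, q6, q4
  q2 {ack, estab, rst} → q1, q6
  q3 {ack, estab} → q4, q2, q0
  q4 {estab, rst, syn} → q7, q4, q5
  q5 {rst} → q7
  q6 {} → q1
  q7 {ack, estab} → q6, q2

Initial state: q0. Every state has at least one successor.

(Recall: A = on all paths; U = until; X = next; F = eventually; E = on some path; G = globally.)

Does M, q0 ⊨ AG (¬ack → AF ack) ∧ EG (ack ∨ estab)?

Does not hold

States satisfying ¬ack → AF ack: {q1, q2, q3, q5, q6, q7}.
States satisfying AG (¬ack → AF ack): ∅.
States satisfying ack ∨ estab: {q0, q1, q2, q3, q4, q7}.
States satisfying EG (ack ∨ estab): {q0, q1, q2, q3, q4, q7}.
States satisfying AG (¬ack → AF ack) ∧ EG (ack ∨ estab): ∅.
q0 ∉ Sat(AG (¬ack → AF ack) ∧ EG (ack ∨ estab)).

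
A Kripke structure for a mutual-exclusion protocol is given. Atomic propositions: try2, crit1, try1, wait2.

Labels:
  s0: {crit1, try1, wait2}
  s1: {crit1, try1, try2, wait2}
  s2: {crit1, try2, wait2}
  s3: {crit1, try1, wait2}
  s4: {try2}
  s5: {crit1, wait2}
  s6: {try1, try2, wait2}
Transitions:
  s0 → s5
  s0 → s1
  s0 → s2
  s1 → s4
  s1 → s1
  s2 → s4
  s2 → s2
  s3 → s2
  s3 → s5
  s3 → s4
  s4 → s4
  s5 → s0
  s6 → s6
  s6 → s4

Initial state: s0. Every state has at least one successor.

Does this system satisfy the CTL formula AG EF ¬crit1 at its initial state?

Satisfied

States satisfying EF ¬crit1: {s0, s1, s2, s3, s4, s5, s6}.
States satisfying AG EF ¬crit1: {s0, s1, s2, s3, s4, s5, s6}.
Every state reachable from s0 satisfies EF ¬crit1.
s0 ∈ Sat(AG EF ¬crit1).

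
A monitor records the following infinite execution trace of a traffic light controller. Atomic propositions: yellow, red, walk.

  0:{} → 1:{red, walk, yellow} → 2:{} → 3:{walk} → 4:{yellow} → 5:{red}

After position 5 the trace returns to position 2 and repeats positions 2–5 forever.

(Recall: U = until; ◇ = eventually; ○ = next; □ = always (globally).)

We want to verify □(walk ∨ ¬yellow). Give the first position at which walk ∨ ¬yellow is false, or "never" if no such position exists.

4

Check walk ∨ ¬yellow at each position in order: 0 ✓, 1 ✓, 2 ✓, 3 ✓.
At position 4 the labels are {yellow}, so walk ∨ ¬yellow is false there. This is the first violation.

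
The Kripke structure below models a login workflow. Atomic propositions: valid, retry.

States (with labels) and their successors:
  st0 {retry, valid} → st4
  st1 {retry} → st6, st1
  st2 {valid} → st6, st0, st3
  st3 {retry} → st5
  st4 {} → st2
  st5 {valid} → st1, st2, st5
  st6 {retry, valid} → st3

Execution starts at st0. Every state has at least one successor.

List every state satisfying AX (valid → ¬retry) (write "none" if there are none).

States satisfying valid → ¬retry: {st1, st2, st3, st4, st5}.
States satisfying AX (valid → ¬retry): {st0, st3, st4, st5, st6}.

{st0, st3, st4, st5, st6}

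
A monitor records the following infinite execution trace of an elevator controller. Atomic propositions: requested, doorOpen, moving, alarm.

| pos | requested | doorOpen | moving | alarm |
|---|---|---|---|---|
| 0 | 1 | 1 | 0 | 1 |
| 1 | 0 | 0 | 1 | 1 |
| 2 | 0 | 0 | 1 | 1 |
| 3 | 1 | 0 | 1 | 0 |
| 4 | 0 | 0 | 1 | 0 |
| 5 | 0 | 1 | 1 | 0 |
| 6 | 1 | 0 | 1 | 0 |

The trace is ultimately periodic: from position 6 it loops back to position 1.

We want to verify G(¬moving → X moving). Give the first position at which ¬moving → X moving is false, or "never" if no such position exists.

never

¬moving → X moving holds at every position 0..6, and those are all the positions the trace ever visits, so the invariant G(¬moving → X moving) is never violated.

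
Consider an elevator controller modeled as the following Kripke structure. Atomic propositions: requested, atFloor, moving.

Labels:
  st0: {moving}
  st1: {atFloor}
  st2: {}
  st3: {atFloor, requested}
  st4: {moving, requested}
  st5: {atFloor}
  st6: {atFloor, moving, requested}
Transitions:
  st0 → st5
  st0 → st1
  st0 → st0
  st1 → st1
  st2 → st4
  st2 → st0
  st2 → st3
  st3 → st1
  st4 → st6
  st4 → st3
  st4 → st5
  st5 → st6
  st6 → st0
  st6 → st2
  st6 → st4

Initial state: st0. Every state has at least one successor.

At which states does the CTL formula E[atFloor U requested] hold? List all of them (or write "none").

{st3, st4, st5, st6}

States satisfying atFloor: {st1, st3, st5, st6}.
States satisfying requested: {st3, st4, st6}.
States satisfying E[atFloor U requested]: {st3, st4, st5, st6}.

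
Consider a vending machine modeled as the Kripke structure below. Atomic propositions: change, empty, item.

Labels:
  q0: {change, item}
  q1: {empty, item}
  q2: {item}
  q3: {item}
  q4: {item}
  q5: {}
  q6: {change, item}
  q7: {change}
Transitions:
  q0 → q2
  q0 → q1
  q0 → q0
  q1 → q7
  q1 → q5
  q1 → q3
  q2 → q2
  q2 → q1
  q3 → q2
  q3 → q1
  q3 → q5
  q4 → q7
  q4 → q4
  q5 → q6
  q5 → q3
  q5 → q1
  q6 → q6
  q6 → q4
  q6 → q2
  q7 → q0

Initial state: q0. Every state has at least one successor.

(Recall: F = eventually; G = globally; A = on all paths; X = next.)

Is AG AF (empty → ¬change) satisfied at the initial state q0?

Yes

States satisfying AF (empty → ¬change): {q0, q1, q2, q3, q4, q5, q6, q7}.
States satisfying AG AF (empty → ¬change): {q0, q1, q2, q3, q4, q5, q6, q7}.
Every state reachable from q0 satisfies AF (empty → ¬change).
q0 ∈ Sat(AG AF (empty → ¬change)).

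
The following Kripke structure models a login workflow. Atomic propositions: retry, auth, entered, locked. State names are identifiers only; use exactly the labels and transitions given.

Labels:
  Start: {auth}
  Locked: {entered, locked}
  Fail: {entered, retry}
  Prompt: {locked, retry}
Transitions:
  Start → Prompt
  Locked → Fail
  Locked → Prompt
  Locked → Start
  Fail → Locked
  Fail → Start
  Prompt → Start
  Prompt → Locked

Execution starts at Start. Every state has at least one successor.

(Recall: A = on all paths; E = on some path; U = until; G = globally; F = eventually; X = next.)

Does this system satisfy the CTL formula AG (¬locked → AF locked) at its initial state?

Satisfied

States satisfying ¬locked → AF locked: {Start, Locked, Fail, Prompt}.
States satisfying AG (¬locked → AF locked): {Start, Locked, Fail, Prompt}.
Every state reachable from Start satisfies ¬locked → AF locked.
Start ∈ Sat(AG (¬locked → AF locked)).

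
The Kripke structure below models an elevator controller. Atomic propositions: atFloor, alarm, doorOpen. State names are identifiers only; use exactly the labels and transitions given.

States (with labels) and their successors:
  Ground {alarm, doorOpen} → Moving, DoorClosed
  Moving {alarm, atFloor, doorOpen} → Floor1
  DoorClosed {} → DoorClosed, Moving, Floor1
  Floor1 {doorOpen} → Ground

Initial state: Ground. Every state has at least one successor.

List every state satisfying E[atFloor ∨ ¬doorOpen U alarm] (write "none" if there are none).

{Ground, Moving, DoorClosed}

States satisfying atFloor ∨ ¬doorOpen: {Moving, DoorClosed}.
States satisfying alarm: {Ground, Moving}.
States satisfying E[atFloor ∨ ¬doorOpen U alarm]: {Ground, Moving, DoorClosed}.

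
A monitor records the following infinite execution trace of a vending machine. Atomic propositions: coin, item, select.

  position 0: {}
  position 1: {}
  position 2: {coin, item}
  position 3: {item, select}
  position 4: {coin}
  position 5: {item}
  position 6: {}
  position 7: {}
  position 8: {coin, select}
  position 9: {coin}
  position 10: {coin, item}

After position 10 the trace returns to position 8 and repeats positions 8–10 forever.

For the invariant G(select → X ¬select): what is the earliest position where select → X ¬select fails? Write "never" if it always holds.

select → X ¬select holds at every position 0..10, and those are all the positions the trace ever visits, so the invariant G(select → X ¬select) is never violated.

never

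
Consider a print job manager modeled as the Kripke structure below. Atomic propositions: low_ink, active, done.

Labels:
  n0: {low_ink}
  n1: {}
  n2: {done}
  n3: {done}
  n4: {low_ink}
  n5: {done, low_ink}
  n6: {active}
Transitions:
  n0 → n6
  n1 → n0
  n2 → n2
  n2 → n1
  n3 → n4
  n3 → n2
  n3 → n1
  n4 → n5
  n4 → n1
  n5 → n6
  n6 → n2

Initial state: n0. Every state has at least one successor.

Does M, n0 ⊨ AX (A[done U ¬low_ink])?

Holds

States satisfying A[done U ¬low_ink]: {n1, n2, n3, n5, n6}.
States satisfying AX (A[done U ¬low_ink]): {n0, n2, n4, n5, n6}.
n0 ∈ Sat(AX (A[done U ¬low_ink])).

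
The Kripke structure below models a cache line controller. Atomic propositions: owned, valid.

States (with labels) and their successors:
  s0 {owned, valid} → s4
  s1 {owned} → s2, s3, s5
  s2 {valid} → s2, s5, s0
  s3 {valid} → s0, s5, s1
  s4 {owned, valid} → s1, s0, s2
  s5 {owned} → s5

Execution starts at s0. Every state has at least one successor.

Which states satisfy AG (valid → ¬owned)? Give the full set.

{s5}

States satisfying valid → ¬owned: {s1, s2, s3, s5}.
States satisfying AG (valid → ¬owned): {s5}.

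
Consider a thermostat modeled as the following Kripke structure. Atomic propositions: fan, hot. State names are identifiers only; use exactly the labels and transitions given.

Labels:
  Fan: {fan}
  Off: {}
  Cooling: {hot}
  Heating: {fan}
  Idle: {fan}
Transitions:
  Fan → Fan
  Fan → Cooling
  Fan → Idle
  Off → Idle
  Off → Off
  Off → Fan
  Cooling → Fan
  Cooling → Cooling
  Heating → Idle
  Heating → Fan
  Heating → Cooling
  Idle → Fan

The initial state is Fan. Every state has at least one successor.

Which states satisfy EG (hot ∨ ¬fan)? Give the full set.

States satisfying hot ∨ ¬fan: {Off, Cooling}.
States satisfying EG (hot ∨ ¬fan): {Off, Cooling}.

{Off, Cooling}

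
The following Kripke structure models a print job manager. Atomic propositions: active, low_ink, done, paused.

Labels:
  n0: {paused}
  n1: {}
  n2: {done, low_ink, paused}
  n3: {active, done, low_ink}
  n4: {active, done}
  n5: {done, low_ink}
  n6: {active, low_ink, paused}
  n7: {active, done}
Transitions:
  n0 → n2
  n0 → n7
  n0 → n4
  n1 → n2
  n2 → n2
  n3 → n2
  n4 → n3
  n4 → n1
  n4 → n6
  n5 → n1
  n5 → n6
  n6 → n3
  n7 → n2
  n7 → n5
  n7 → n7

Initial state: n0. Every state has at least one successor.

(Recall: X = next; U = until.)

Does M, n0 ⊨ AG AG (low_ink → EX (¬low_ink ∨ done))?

Holds

States satisfying AG (low_ink → EX (¬low_ink ∨ done)): {n0, n1, n2, n3, n4, n5, n6, n7}.
States satisfying AG AG (low_ink → EX (¬low_ink ∨ done)): {n0, n1, n2, n3, n4, n5, n6, n7}.
Every state reachable from n0 satisfies AG (low_ink → EX (¬low_ink ∨ done)).
n0 ∈ Sat(AG AG (low_ink → EX (¬low_ink ∨ done))).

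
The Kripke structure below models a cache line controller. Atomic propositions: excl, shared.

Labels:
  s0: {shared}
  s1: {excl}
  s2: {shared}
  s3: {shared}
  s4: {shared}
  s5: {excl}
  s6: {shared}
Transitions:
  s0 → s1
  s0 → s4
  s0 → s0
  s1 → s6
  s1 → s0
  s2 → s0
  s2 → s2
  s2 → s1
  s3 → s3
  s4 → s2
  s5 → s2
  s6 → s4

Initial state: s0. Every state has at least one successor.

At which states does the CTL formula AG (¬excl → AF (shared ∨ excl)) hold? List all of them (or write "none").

States satisfying ¬excl → AF (shared ∨ excl): {s0, s1, s2, s3, s4, s5, s6}.
States satisfying AG (¬excl → AF (shared ∨ excl)): {s0, s1, s2, s3, s4, s5, s6}.

{s0, s1, s2, s3, s4, s5, s6}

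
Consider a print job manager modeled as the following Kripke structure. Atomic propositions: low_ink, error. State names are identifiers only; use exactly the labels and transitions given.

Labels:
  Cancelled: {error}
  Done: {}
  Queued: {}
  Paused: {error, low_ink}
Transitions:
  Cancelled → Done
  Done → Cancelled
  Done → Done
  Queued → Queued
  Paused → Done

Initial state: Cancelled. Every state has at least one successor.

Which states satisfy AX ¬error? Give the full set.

States satisfying ¬error: {Done, Queued}.
States satisfying AX ¬error: {Cancelled, Queued, Paused}.

{Cancelled, Queued, Paused}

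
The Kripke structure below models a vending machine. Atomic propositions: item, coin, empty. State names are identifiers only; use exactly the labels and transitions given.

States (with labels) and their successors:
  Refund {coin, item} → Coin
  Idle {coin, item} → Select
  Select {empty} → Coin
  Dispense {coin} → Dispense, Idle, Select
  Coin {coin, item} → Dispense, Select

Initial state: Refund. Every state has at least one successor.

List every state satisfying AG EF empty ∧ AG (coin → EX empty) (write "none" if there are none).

{Idle, Select, Dispense, Coin}

States satisfying EF empty: {Refund, Idle, Select, Dispense, Coin}.
States satisfying AG EF empty: {Refund, Idle, Select, Dispense, Coin}.
States satisfying coin → EX empty: {Idle, Select, Dispense, Coin}.
States satisfying AG (coin → EX empty): {Idle, Select, Dispense, Coin}.
States satisfying AG EF empty ∧ AG (coin → EX empty): {Idle, Select, Dispense, Coin}.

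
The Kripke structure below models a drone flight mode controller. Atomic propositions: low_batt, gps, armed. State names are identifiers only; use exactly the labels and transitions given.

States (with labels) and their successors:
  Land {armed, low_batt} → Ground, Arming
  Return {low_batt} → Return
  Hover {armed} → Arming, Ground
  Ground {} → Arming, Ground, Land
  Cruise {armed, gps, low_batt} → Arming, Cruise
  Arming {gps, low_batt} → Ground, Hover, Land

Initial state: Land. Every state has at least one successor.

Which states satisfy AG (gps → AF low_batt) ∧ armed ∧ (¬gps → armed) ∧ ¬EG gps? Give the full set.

States satisfying gps → AF low_batt: {Land, Return, Hover, Ground, Cruise, Arming}.
States satisfying AG (gps → AF low_batt): {Land, Return, Hover, Ground, Cruise, Arming}.
States satisfying ¬gps: {Land, Return, Hover, Ground}.
States satisfying ¬gps → armed: {Land, Hover, Cruise, Arming}.
States satisfying armed ∧ (¬gps → armed): {Land, Hover, Cruise}.
States satisfying AG (gps → AF low_batt) ∧ armed ∧ (¬gps → armed): {Land, Hover, Cruise}.
States satisfying gps: {Cruise, Arming}.
States satisfying EG gps: {Cruise}.
States satisfying ¬EG gps: {Land, Return, Hover, Ground, Arming}.
States satisfying AG (gps → AF low_batt) ∧ armed ∧ (¬gps → armed) ∧ ¬EG gps: {Land, Hover}.

{Land, Hover}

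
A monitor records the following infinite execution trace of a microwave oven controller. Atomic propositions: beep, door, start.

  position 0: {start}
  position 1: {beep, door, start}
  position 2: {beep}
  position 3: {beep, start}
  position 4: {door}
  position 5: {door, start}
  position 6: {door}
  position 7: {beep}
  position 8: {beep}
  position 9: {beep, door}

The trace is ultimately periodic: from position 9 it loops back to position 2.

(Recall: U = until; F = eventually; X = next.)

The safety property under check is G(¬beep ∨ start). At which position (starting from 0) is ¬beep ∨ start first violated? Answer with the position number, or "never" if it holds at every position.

Check ¬beep ∨ start at each position in order: 0 ✓, 1 ✓.
At position 2 the labels are {beep}, so ¬beep ∨ start is false there. This is the first violation.

2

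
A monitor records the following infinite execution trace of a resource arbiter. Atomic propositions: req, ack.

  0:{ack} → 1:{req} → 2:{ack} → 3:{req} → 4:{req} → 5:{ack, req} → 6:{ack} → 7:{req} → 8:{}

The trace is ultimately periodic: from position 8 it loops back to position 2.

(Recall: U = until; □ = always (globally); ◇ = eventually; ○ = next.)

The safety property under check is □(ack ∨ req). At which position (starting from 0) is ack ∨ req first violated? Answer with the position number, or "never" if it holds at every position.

Check ack ∨ req at each position in order: 0 ✓, 1 ✓, 2 ✓, 3 ✓, 4 ✓, 5 ✓, 6 ✓, 7 ✓.
At position 8 the labels are {}, so ack ∨ req is false there. This is the first violation.

8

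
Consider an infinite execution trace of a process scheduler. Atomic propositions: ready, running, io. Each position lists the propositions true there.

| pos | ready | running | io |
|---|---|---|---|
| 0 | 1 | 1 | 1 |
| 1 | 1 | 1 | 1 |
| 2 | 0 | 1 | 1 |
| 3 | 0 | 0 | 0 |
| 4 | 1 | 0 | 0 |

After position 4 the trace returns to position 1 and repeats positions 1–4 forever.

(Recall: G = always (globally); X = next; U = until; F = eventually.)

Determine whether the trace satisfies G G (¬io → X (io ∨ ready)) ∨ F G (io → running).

G (¬io → X (io ∨ ready)) holds at every position 0..4, and those are all positions ever visited, so G G (¬io → X (io ∨ ready)) holds.
G (io → running) holds at position 0, which is reachable from 0, so F G (io → running) holds.
At position 0: G G (¬io → X (io ∨ ready)) is true; F G (io → running) is true; so G G (¬io → X (io ∨ ready)) ∨ F G (io → running) is true.

Holds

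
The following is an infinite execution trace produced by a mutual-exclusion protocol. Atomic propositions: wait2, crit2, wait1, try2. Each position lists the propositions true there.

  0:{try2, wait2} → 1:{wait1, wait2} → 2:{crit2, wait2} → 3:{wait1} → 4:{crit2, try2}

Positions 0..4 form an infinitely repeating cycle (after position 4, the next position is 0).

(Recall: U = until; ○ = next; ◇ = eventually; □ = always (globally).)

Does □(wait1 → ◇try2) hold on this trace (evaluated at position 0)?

Satisfied

wait1 → ◇try2 holds at every position 0..4, and those are all positions ever visited, so □(wait1 → ◇try2) holds.
Positions where wait1 holds: 1, 3.
Check ◇try2 at each: 1→ok, 3→ok.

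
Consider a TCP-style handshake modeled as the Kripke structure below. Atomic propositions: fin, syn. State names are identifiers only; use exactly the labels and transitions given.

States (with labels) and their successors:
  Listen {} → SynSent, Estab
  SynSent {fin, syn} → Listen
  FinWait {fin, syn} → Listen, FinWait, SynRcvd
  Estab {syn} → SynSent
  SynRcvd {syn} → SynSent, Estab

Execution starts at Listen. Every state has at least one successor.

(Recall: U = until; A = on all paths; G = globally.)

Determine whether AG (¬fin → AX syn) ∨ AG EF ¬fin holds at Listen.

States satisfying ¬fin → AX syn: {Listen, SynSent, FinWait, Estab, SynRcvd}.
States satisfying AG (¬fin → AX syn): {Listen, SynSent, FinWait, Estab, SynRcvd}.
States satisfying EF ¬fin: {Listen, SynSent, FinWait, Estab, SynRcvd}.
States satisfying AG EF ¬fin: {Listen, SynSent, FinWait, Estab, SynRcvd}.
States satisfying AG (¬fin → AX syn) ∨ AG EF ¬fin: {Listen, SynSent, FinWait, Estab, SynRcvd}.
Listen ∈ Sat(AG (¬fin → AX syn) ∨ AG EF ¬fin).

Holds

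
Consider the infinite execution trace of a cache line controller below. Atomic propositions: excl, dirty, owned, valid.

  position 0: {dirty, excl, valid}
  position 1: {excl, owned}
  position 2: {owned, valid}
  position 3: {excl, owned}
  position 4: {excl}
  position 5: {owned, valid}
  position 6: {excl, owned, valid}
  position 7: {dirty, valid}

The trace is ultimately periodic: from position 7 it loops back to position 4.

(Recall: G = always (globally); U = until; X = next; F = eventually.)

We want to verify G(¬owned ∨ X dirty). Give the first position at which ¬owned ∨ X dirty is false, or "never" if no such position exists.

1

Check ¬owned ∨ X dirty at each position in order: 0 ✓.
At position 1 the labels are {excl, owned} and the next position 2 has {owned, valid}, so ¬owned ∨ X dirty is false there. This is the first violation.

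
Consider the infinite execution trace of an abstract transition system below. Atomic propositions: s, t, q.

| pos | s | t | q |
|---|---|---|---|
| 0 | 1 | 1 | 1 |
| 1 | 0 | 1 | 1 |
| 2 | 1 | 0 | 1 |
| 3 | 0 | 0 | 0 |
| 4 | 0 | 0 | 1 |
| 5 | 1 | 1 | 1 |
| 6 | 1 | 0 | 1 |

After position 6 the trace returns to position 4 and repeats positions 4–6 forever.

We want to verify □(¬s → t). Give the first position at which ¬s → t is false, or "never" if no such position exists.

3

Check ¬s → t at each position in order: 0 ✓, 1 ✓, 2 ✓.
At position 3 the labels are {}, so ¬s → t is false there. This is the first violation.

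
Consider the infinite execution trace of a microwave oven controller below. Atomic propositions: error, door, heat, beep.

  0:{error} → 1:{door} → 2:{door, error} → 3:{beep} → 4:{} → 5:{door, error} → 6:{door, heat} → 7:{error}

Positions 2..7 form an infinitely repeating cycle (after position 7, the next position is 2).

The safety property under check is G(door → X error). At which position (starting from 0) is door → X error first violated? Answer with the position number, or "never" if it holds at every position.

Check door → X error at each position in order: 0 ✓, 1 ✓.
At position 2 the labels are {door, error} and the next position 3 has {beep}, so door → X error is false there. This is the first violation.

2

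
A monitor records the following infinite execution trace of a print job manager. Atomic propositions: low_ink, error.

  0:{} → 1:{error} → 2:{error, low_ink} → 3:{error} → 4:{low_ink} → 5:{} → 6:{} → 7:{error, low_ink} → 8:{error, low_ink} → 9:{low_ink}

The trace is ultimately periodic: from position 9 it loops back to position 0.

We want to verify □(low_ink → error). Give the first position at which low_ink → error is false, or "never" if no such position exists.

4

Check low_ink → error at each position in order: 0 ✓, 1 ✓, 2 ✓, 3 ✓.
At position 4 the labels are {low_ink}, so low_ink → error is false there. This is the first violation.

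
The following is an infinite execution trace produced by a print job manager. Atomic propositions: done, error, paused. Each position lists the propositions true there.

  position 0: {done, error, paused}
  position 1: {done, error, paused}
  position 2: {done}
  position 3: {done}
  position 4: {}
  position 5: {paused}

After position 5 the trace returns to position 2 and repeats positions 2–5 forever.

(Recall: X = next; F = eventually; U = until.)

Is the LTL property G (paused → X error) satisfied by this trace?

paused → X error must hold at every position from 0 onward. It fails at position 1, so G (paused → X error) is false.
Positions where paused holds: 0, 1, 5.
Check X error at each: 0→ok, 1→fails, 5→fails.

Does not hold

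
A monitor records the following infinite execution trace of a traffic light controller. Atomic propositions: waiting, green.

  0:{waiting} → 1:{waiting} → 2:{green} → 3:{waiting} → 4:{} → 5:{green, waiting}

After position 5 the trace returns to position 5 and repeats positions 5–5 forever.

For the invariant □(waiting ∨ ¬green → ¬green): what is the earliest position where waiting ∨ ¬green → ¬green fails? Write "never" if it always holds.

Check waiting ∨ ¬green → ¬green at each position in order: 0 ✓, 1 ✓, 2 ✓, 3 ✓, 4 ✓.
At position 5 the labels are {green, waiting}, so waiting ∨ ¬green → ¬green is false there. This is the first violation.

5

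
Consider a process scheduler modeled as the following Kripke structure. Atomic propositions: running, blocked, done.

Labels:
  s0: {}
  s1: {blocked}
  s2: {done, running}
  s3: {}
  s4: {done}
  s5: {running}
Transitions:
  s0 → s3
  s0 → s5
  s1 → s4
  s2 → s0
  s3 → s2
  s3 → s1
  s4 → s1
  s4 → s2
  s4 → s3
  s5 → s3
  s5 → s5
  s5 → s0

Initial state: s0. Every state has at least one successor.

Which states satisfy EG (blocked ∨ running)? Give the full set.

States satisfying blocked ∨ running: {s1, s2, s5}.
States satisfying EG (blocked ∨ running): {s5}.

{s5}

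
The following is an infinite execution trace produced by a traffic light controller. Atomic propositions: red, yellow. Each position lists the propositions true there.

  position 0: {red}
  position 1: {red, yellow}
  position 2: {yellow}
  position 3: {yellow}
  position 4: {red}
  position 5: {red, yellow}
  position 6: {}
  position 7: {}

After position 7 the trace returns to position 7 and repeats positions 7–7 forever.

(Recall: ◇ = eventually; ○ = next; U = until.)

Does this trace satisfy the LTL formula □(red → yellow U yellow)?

Violated

red → yellow U yellow must hold at every position from 0 onward. It fails at position 0, so □(red → yellow U yellow) is false.
Positions where red holds: 0, 1, 4, 5.
Check yellow U yellow at each: 0→fails, 1→ok, 4→fails, 5→ok.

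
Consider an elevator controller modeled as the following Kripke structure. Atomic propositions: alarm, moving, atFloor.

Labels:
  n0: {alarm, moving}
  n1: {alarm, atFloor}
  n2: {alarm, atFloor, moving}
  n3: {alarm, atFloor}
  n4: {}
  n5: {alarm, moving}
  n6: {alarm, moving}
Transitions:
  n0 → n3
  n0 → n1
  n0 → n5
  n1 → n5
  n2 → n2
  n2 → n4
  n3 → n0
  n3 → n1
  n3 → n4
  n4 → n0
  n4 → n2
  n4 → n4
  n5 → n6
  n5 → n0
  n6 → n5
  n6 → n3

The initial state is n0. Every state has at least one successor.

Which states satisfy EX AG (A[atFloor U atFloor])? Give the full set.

none

States satisfying AG (A[atFloor U atFloor]): ∅.
States satisfying EX AG (A[atFloor U atFloor]): ∅.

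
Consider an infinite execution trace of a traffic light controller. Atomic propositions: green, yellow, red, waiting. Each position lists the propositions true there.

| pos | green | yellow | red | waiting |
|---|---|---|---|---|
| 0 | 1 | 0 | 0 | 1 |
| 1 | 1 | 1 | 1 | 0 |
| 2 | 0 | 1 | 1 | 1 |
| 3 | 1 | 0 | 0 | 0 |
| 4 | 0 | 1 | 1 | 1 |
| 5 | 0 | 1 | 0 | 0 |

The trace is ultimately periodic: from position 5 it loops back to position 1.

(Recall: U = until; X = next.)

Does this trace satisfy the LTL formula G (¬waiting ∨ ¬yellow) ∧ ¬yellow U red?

Violated

¬waiting ∨ ¬yellow must hold at every position from 0 onward. It fails at position 2, so G (¬waiting ∨ ¬yellow) is false.
Walking from position 0: red first holds at position 1, and ¬yellow holds at every earlier position along the way, so ¬yellow U red holds.
At position 0: G (¬waiting ∨ ¬yellow) is false; ¬yellow U red is true; so G (¬waiting ∨ ¬yellow) ∧ ¬yellow U red is false.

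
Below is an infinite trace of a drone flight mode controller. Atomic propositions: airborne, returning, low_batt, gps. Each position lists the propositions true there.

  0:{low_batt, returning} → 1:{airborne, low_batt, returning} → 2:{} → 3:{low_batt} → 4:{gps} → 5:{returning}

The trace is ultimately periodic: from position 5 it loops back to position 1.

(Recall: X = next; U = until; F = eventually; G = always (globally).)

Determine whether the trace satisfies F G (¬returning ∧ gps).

G (¬returning ∧ gps) is false at every position 0..5, so it never becomes true and F G (¬returning ∧ gps) fails.

Does not hold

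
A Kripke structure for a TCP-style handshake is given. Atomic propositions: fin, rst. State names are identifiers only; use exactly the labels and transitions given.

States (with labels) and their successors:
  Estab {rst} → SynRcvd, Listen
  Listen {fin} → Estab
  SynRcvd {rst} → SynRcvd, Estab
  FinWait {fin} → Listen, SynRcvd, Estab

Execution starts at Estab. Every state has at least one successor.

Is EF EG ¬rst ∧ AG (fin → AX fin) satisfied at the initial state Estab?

States satisfying EG ¬rst: ∅.
States satisfying EF EG ¬rst: ∅.
States satisfying fin → AX fin: {Estab, SynRcvd}.
States satisfying AG (fin → AX fin): ∅.
States satisfying EF EG ¬rst ∧ AG (fin → AX fin): ∅.
Estab ∉ Sat(EF EG ¬rst ∧ AG (fin → AX fin)).

No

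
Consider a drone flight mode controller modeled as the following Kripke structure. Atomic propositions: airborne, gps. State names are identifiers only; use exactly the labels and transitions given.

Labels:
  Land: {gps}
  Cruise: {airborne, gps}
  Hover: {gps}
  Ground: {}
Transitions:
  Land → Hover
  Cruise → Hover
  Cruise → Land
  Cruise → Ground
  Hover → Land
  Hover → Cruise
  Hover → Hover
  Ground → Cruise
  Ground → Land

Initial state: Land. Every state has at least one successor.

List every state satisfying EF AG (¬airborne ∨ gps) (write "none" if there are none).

{Land, Cruise, Hover, Ground}

States satisfying AG (¬airborne ∨ gps): {Land, Cruise, Hover, Ground}.
States satisfying EF AG (¬airborne ∨ gps): {Land, Cruise, Hover, Ground}.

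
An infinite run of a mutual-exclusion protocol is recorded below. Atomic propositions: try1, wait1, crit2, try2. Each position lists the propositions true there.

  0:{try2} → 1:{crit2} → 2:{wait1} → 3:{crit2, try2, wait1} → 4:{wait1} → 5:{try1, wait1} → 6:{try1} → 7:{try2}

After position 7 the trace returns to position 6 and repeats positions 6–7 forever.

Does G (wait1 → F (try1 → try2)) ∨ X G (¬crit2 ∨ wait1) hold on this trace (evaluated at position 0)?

Satisfied

wait1 → F (try1 → try2) holds at every position 0..7, and those are all positions ever visited, so G (wait1 → F (try1 → try2)) holds.
Positions where wait1 holds: 2, 3, 4, 5.
Check F (try1 → try2) at each: 2→ok, 3→ok, 4→ok, 5→ok.
The position after 0 is 1; G (¬crit2 ∨ wait1) is false there.
At position 0: G (wait1 → F (try1 → try2)) is true; X G (¬crit2 ∨ wait1) is false; so G (wait1 → F (try1 → try2)) ∨ X G (¬crit2 ∨ wait1) is true.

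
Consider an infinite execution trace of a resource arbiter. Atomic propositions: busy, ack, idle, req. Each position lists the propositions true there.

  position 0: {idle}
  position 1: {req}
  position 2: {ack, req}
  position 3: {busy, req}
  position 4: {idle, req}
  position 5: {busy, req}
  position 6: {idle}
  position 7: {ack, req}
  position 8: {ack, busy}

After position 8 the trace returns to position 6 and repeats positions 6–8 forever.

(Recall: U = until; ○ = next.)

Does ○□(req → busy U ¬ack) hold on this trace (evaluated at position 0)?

Violated

The position after 0 is 1; □(req → busy U ¬ack) is false there.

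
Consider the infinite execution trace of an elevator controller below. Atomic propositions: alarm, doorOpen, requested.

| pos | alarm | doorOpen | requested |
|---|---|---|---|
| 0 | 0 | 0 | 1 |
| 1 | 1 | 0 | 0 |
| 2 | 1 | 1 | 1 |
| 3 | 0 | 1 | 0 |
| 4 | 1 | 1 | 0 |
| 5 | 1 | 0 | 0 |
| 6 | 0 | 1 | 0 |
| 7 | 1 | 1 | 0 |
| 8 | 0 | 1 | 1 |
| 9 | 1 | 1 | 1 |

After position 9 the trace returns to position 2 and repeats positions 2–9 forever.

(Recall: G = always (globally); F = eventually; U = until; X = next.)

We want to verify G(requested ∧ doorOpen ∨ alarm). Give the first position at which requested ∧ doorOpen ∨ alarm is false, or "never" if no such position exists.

0

At position 0 the labels are {requested}, so requested ∧ doorOpen ∨ alarm is false there. This is the first violation.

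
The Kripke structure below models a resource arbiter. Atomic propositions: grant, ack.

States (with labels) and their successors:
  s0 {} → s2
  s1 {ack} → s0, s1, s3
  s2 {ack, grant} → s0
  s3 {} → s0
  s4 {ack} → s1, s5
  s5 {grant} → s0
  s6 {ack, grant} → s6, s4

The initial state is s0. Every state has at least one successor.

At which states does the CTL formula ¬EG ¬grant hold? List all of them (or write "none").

{s0, s2, s3, s5, s6}

States satisfying ¬grant: {s0, s1, s3, s4}.
States satisfying EG ¬grant: {s1, s4}.
States satisfying ¬EG ¬grant: {s0, s2, s3, s5, s6}.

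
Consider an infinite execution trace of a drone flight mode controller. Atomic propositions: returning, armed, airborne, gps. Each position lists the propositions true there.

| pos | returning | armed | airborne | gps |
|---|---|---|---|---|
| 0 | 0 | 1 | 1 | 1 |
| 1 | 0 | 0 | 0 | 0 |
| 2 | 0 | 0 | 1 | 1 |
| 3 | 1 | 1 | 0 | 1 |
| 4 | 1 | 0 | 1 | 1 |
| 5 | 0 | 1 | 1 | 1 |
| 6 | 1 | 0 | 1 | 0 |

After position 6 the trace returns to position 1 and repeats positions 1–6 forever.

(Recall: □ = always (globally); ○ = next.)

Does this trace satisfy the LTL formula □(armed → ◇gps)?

Yes

armed → ◇gps holds at every position 0..6, and those are all positions ever visited, so □(armed → ◇gps) holds.
Positions where armed holds: 0, 3, 5.
Check ◇gps at each: 0→ok, 3→ok, 5→ok.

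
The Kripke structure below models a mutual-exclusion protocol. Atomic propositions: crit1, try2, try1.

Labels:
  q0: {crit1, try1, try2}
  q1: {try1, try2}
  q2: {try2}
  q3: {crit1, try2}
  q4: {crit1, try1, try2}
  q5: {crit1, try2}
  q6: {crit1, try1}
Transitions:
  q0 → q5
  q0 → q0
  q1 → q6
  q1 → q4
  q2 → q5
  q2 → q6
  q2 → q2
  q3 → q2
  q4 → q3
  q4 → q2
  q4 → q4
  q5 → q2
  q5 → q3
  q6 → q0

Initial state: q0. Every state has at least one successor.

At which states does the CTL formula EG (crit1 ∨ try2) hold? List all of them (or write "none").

States satisfying crit1 ∨ try2: {q0, q1, q2, q3, q4, q5, q6}.
States satisfying EG (crit1 ∨ try2): {q0, q1, q2, q3, q4, q5, q6}.

{q0, q1, q2, q3, q4, q5, q6}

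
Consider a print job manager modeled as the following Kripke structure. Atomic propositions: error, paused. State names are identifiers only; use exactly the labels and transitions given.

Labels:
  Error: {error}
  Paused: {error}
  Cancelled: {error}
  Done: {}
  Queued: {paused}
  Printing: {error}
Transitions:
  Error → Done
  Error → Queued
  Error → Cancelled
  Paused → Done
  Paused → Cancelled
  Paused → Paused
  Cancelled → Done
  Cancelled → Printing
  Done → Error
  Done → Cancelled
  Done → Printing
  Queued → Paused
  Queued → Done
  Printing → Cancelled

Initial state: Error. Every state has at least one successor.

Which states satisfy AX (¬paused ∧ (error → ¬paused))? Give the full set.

States satisfying ¬paused ∧ (error → ¬paused): {Error, Paused, Cancelled, Done, Printing}.
States satisfying AX (¬paused ∧ (error → ¬paused)): {Paused, Cancelled, Done, Queued, Printing}.

{Paused, Cancelled, Done, Queued, Printing}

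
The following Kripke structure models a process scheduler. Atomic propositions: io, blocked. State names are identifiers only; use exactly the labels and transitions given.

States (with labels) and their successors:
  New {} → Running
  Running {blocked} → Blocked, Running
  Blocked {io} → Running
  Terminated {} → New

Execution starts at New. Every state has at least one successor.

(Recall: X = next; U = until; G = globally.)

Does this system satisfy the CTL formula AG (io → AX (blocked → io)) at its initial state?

Does not hold

States satisfying io → AX (blocked → io): {New, Running, Terminated}.
States satisfying AG (io → AX (blocked → io)): ∅.
Blocked is reachable from New and violates io → AX (blocked → io), so AG fails at New.
New ∉ Sat(AG (io → AX (blocked → io))).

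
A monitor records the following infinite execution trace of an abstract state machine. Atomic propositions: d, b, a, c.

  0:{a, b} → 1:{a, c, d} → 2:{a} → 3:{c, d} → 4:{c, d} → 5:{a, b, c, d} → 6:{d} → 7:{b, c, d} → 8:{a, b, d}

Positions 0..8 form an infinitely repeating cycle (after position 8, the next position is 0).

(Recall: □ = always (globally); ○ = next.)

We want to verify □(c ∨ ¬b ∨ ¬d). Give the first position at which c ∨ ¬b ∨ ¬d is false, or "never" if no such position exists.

8

Check c ∨ ¬b ∨ ¬d at each position in order: 0 ✓, 1 ✓, 2 ✓, 3 ✓, 4 ✓, 5 ✓, 6 ✓, 7 ✓.
At position 8 the labels are {a, b, d}, so c ∨ ¬b ∨ ¬d is false there. This is the first violation.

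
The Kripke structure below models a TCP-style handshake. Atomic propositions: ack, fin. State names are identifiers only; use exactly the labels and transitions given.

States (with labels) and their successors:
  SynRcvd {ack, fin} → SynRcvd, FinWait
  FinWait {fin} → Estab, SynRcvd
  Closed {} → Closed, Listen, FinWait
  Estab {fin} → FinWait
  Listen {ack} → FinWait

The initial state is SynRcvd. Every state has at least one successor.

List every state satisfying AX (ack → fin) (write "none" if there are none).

States satisfying ack → fin: {SynRcvd, FinWait, Closed, Estab}.
States satisfying AX (ack → fin): {SynRcvd, FinWait, Estab, Listen}.

{SynRcvd, FinWait, Estab, Listen}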